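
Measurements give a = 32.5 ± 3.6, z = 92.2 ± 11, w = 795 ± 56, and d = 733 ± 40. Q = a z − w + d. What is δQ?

493

Let p = a·z = 3000. δp/p = √((1·δa/a)² + (1·δz/z)²) = √(0.0123 + 0.0142) = 0.163, so δp = 488.
Q = p − w + d: δQ = √(δp² + δw² + δd²) = √(2.38e+05 + 3140 + 1600) = 493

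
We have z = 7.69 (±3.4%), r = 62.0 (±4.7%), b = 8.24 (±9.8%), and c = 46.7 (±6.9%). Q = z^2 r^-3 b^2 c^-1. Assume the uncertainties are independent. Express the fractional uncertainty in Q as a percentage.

26.0%

Relative error in a monomial: (δQ/Q)² = Σ (nᵢ · δxᵢ/xᵢ)².
  (2·δz/z)² = (2×0.0340)² = 0.00462;  (-3·δr/r)² = (-3×0.0470)² = 0.0199;  (2·δb/b)² = (2×0.0980)² = 0.0384;  (-1·δc/c)² = (-1×0.0690)² = 0.00476
δQ/Q = √(0.0677) = 0.260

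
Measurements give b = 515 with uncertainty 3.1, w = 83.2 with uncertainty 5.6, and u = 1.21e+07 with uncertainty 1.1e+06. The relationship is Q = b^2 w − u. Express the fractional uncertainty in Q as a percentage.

18.7%

Let p = b^2·w = 2.21e+07. δp/p = √((2·δb/b)² + (1·δw/w)²) = √(0.000145 + 0.00453) = 0.0684, so δp = 1.51e+06.
Q = p − u: δQ = √(δp² + δu²) = √(2.28e+12 + 1.21e+12) = 1.87e+06
Q = 9.97e+06, so δQ/Q = 1.87e+06/9.97e+06 = 0.187.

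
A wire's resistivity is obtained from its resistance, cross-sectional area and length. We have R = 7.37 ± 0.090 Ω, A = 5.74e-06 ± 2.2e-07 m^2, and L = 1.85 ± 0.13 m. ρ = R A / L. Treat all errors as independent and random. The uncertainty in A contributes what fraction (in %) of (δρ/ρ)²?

22.4%

(δρ/ρ)² = (1·δR/R)² + (1·δA/A)² + (-1·δL/L)²
  R term: (1×0.0122)² = 0.000149
  A term: (1×0.0383)² = 0.00147
  L term: (-1×0.0703)² = 0.00494
Total = 0.00656. Share from A = 0.00147/0.00656 = 0.224.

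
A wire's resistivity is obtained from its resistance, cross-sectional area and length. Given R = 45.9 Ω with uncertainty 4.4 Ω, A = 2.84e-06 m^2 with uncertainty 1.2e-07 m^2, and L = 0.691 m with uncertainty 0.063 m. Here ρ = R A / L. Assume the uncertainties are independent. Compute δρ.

2.62e-05 Ω·m

For a monomial ρ ∝ R, A, L^-1, fractional errors add in quadrature:
  (1·δR/R)² = (1×0.0959)² = 0.00919;  (1·δA/A)² = (1×0.0423)² = 0.00179;  (-1·δL/L)² = (-1×0.0912)² = 0.00831
δρ/ρ = √(0.0193) = 0.139
ρ = 0.000189 Ω·m, so δρ = 0.139 × 0.000189 = 2.62e-05 Ω·m.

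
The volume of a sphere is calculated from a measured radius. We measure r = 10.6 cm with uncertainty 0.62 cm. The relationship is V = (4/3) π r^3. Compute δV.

Products/powers → add relative errors in quadrature, weighted by exponent:
  (3·δr/r)² = (3×0.0585)² = 0.0308
δV/V = √(0.0308) = 0.175
V = 4990 cm^3, so δV = 0.175 × 4990 = 875 cm^3.

875 cm^3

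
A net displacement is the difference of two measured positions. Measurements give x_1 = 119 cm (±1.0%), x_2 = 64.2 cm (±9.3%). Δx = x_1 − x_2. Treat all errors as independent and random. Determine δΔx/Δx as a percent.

Δx is a linear combination, so absolute uncertainties add in quadrature:
  (δx_1)² = 1.42;  (δx_2)² = 35.6
δΔx = √(37.1) = 6.09 cm
Δx = 54.8 cm, so δΔx/Δx = 6.09/54.8 = 0.111.

11.1%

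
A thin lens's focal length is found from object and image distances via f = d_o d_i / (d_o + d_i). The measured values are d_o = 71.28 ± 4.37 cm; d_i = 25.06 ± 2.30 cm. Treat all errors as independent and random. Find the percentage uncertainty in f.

6.98%

∂f/∂d_o = (d_i/(d_o+d_i))² = 0.0677;  ∂f/∂d_i = (d_o/(d_o+d_i))² = 0.547
δf = √((∂f/∂d_o · δd_o)² + (∂f/∂d_i · δd_i)²) = √(0.0874 + 1.59) = 1.29 cm
f = 18.54 cm, so δf/f = 1.29/18.54 = 0.0698.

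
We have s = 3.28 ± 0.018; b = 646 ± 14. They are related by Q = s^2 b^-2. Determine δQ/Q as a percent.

4.47%

Products/powers → add relative errors in quadrature, weighted by exponent:
  (2·δs/s)² = (2×0.00549)² = 0.000120;  (-2·δb/b)² = (-2×0.0217)² = 0.00188
δQ/Q = √(0.00200) = 0.0447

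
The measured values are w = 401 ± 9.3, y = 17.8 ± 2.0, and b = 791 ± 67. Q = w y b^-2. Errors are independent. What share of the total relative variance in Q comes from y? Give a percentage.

(δQ/Q)² = (1·δw/w)² + (1·δy/y)² + (-2·δb/b)²
  w term: (1×0.0232)² = 0.000538
  y term: (1×0.112)² = 0.0126
  b term: (-2×0.0847)² = 0.0287
Total = 0.0419. Share from y = 0.0126/0.0419 = 0.302.

30.2%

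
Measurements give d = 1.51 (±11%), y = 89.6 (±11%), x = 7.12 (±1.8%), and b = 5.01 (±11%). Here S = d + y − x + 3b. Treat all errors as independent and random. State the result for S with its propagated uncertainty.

S is a linear combination, so absolute uncertainties add in quadrature:
  (δd)² = 0.0276;  (δy)² = 97.1;  (δx)² = 0.0164;  (3·δb)² = 2.73
δS = √(99.9) = 10.00
S = 99.0.

99.0 ± 10.00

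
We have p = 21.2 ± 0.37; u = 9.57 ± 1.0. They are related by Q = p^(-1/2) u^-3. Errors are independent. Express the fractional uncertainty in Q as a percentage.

31.4%

Since Q is a product/quotient, work with relative uncertainties:
  (−½·δp/p)² = (-0.5×0.0175)² = 7.62e-05;  (-3·δu/u)² = (-3×0.104)² = 0.0983
δQ/Q = √(0.0983) = 0.314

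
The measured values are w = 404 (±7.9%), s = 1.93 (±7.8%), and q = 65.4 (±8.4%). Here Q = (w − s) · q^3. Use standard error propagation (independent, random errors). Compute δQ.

Let u = w − s = 402. δu = √(δw² + δs²) = √(1020 + 0.0227) = 31.9, so δu/u = 0.0794.
Q is then a monomial in u, q:
δQ/Q = √((δu/u)² + (3·δq/q)²) = √(0.00630 + 0.0635) = 0.264
Q = 1.12e+08, so δQ = 0.264 × 1.12e+08 = 2.97e+07.

2.97e+07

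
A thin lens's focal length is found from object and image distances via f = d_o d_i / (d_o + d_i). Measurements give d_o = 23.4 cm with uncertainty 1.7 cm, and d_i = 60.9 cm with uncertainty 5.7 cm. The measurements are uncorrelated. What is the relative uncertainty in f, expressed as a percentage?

∂f/∂d_o = (d_i/(d_o+d_i))² = 0.522;  ∂f/∂d_i = (d_o/(d_o+d_i))² = 0.0771
δf = √((∂f/∂d_o · δd_o)² + (∂f/∂d_i · δd_i)²) = √(0.787 + 0.193) = 0.990 cm
f = 16.9 cm, so δf/f = 0.990/16.9 = 0.0586.

5.86%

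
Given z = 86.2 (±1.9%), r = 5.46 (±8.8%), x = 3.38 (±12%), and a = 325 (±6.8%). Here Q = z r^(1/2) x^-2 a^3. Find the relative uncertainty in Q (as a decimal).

0.319

Relative error in a monomial: (δQ/Q)² = Σ (nᵢ · δxᵢ/xᵢ)².
  (1·δz/z)² = (1×0.0190)² = 0.000361;  (½·δr/r)² = (0.5×0.0880)² = 0.00194;  (-2·δx/x)² = (-2×0.120)² = 0.0576;  (3·δa/a)² = (3×0.0680)² = 0.0416
δQ/Q = √(0.102) = 0.319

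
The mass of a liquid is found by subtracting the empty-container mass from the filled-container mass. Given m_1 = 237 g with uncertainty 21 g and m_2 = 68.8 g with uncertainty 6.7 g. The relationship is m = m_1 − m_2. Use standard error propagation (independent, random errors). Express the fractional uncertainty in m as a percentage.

m is a linear combination, so absolute uncertainties add in quadrature:
  (δm_1)² = 441;  (δm_2)² = 44.9
δm = √(486) = 22.0 g
m = 168 g, so δm/m = 22.0/168 = 0.131.

13.1%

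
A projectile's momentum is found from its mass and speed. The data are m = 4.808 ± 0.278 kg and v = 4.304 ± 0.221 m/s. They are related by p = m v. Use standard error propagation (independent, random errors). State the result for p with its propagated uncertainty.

20.69 ± 1.60 kg·m/s

For a monomial p ∝ m, v, fractional errors add in quadrature:
  (1·δm/m)² = (1×0.0578)² = 0.00334;  (1·δv/v)² = (1×0.0513)² = 0.00264
δp/p = √(0.00598) = 0.0773
p = 20.69 kg·m/s, so δp = 0.0773 × 20.69 = 1.60 kg·m/s.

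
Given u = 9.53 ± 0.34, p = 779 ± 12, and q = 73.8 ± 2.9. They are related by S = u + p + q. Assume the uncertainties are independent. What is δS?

12.4

For a sum/difference, combine absolute errors in quadrature:
  (δu)² = 0.116;  (δp)² = 144;  (δq)² = 8.41
δS = √(153) = 12.4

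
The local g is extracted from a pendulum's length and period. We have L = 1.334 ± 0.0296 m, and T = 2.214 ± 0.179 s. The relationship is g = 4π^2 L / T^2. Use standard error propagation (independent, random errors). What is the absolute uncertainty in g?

1.75 m/s^2

Each factor contributes (exponent × relative error)² to (δg/g)²:
  (1·δL/L)² = (1×0.0222)² = 0.000492;  (-2·δT/T)² = (-2×0.0808)² = 0.0261
δg/g = √(0.0266) = 0.163
g = 10.74 m/s^2, so δg = 0.163 × 10.74 = 1.75 m/s^2.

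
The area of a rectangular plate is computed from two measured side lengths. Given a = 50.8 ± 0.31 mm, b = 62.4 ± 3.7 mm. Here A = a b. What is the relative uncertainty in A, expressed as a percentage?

Relative error in a monomial: (δA/A)² = Σ (nᵢ · δxᵢ/xᵢ)².
  (1·δa/a)² = (1×0.00610)² = 3.72e-05;  (1·δb/b)² = (1×0.0593)² = 0.00352
δA/A = √(0.00355) = 0.0596

5.96%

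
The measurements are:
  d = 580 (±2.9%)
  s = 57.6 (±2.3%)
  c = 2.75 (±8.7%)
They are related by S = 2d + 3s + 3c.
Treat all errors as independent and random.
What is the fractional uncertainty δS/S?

0.0253

Absolute uncertainties add in quadrature for a linear combination:
  (2·δd)² = 1130;  (3·δs)² = 15.8;  (3·δc)² = 0.515
δS = √(1150) = 33.9
S = 1340, so δS/S = 33.9/1340 = 0.0253.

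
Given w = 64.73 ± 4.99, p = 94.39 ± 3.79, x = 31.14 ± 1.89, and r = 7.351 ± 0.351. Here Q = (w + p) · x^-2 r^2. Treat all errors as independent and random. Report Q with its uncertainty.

Let u = w + p = 159.1. δu = √(δw² + δp²) = √(24.9 + 14.4) = 6.27, so δu/u = 0.0394.
Q is then a monomial in u, x, r:
δQ/Q = √((δu/u)² + (-2·δx/x)² + (2·δr/r)²) = √(0.00155 + 0.0147 + 0.00912) = 0.159
Q = 8.867, so δQ = 0.159 × 8.867 = 1.41.

8.867 ± 1.41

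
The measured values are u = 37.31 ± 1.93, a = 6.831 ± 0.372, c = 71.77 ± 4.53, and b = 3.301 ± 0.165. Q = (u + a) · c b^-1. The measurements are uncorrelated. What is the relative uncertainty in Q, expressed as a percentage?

9.20%

Let w = u + a = 44.14. δw = √(δu² + δa²) = √(3.72 + 0.138) = 1.97, so δw/w = 0.0445.
Q is then a monomial in w, c, b:
δQ/Q = √((δw/w)² + (1·δc/c)² + (-1·δb/b)²) = √(0.00198 + 0.00398 + 0.00250) = 0.0920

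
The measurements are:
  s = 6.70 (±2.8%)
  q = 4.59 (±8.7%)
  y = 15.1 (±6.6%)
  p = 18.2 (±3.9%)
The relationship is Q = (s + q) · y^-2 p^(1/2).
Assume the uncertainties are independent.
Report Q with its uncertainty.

0.211 ± 0.0294

Let u = s + q = 11.3. δu = √(δs² + δq²) = √(0.0352 + 0.159) = 0.441, so δu/u = 0.0391.
Q is then a monomial in u, y, p:
δQ/Q = √((δu/u)² + (-2·δy/y)² + (½·δp/p)²) = √(0.00153 + 0.0174 + 0.000380) = 0.139
Q = 0.211, so δQ = 0.139 × 0.211 = 0.0294.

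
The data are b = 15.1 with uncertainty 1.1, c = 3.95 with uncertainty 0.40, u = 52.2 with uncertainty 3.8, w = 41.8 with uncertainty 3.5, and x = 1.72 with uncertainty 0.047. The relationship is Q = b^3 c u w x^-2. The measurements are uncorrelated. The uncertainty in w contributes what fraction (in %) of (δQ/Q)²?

(δQ/Q)² = (3·δb/b)² + (1·δc/c)² + (1·δu/u)² + (1·δw/w)² + (-2·δx/x)²
  b term: (3×0.0728)² = 0.0478
  c term: (1×0.101)² = 0.0103
  u term: (1×0.0728)² = 0.00530
  w term: (1×0.0837)² = 0.00701
  x term: (-2×0.0273)² = 0.00299
Total = 0.0733. Share from w = 0.00701/0.0733 = 0.0956.

9.56%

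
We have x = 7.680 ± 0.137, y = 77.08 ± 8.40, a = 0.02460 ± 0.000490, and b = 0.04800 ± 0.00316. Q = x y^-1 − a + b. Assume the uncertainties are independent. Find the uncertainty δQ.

Let p = x·y^-1 = 0.09964. δp/p = √((1·δx/x)² + (-1·δy/y)²) = √(0.000318 + 0.0119) = 0.110, so δp = 0.0110.
Q = p − a + b: δQ = √(δp² + δa² + δb²) = √(0.000121 + 2.4e-07 + 9.99e-06) = 0.0115

0.0115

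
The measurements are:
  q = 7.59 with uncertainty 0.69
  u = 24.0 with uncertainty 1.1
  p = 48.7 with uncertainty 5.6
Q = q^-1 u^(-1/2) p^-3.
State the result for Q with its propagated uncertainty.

(2.33 ± 0.832) × 10^-7

Relative error in a monomial: (δQ/Q)² = Σ (nᵢ · δxᵢ/xᵢ)².
  (-1·δq/q)² = (-1×0.0909)² = 0.00826;  (−½·δu/u)² = (-0.5×0.0458)² = 0.000525;  (-3·δp/p)² = (-3×0.115)² = 0.119
δQ/Q = √(0.128) = 0.357
Q = 2.33e-07, so δQ = 0.357 × 2.33e-07 = 8.32e-08.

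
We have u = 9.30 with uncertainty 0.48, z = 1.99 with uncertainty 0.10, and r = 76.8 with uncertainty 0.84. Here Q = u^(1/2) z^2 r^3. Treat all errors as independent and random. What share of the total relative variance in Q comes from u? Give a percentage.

5.62%

(δQ/Q)² = (½·δu/u)² + (2·δz/z)² + (3·δr/r)²
  u term: (0.5×0.0516)² = 0.000666
  z term: (2×0.0503)² = 0.0101
  r term: (3×0.0109)² = 0.00108
Total = 0.0118. Share from u = 0.000666/0.0118 = 0.0562.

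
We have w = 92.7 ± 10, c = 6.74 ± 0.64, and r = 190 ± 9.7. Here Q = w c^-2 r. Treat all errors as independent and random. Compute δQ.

87.0

For a monomial Q ∝ w, c^-2, r, fractional errors add in quadrature:
  (1·δw/w)² = (1×0.108)² = 0.0116;  (-2·δc/c)² = (-2×0.0950)² = 0.0361;  (1·δr/r)² = (1×0.0511)² = 0.00261
δQ/Q = √(0.0503) = 0.224
Q = 388, so δQ = 0.224 × 388 = 87.0.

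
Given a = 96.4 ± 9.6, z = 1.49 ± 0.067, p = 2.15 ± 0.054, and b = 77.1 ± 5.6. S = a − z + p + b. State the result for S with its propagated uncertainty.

174 ± 11.1

Absolute uncertainties add in quadrature for a linear combination:
  (δa)² = 92.2;  (δz)² = 0.00449;  (δp)² = 0.00292;  (δb)² = 31.4
δS = √(124) = 11.1
S = 174.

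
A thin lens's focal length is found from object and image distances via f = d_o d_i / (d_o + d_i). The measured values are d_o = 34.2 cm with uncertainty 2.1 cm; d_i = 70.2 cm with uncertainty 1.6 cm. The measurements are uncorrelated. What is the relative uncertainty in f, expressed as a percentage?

4.20%

∂f/∂d_o = (d_i/(d_o+d_i))² = 0.452;  ∂f/∂d_i = (d_o/(d_o+d_i))² = 0.107
δf = √((∂f/∂d_o · δd_o)² + (∂f/∂d_i · δd_i)²) = √(0.902 + 0.0295) = 0.965 cm
f = 23.0 cm, so δf/f = 0.965/23.0 = 0.0420.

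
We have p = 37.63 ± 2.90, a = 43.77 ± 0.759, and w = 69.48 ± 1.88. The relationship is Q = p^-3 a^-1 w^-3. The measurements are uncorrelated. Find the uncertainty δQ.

For a monomial Q ∝ p^-3, a^-1, w^-3, fractional errors add in quadrature:
  (-3·δp/p)² = (-3×0.0771)² = 0.0535;  (-1·δa/a)² = (-1×0.0173)² = 0.000301;  (-3·δw/w)² = (-3×0.0271)² = 0.00659
δQ/Q = √(0.0603) = 0.246
Q = 1.278e-12, so δQ = 0.246 × 1.278e-12 = 3.14e-13.

3.14e-13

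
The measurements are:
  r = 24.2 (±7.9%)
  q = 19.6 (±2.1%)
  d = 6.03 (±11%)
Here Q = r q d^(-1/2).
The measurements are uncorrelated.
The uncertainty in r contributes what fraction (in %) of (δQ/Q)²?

64.3%

(δQ/Q)² = (1·δr/r)² + (1·δq/q)² + (−½·δd/d)²
  r term: (1×0.0790)² = 0.00624
  q term: (1×0.0210)² = 0.000441
  d term: (-0.5×0.110)² = 0.00302
Total = 0.00971. Share from r = 0.00624/0.00971 = 0.643.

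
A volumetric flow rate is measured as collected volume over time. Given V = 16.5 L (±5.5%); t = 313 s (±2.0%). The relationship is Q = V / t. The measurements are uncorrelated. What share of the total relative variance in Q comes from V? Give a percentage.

(δQ/Q)² = (1·δV/V)² + (-1·δt/t)²
  V term: (1×0.0550)² = 0.00302
  t term: (-1×0.0200)² = 0.000400
Total = 0.00343. Share from V = 0.00302/0.00343 = 0.883.

88.3%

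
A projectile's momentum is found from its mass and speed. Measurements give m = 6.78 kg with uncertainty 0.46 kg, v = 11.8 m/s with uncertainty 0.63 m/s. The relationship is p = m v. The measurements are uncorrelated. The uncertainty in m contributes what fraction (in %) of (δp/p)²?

61.8%

(δp/p)² = (1·δm/m)² + (1·δv/v)²
  m term: (1×0.0678)² = 0.00460
  v term: (1×0.0534)² = 0.00285
Total = 0.00745. Share from m = 0.00460/0.00745 = 0.618.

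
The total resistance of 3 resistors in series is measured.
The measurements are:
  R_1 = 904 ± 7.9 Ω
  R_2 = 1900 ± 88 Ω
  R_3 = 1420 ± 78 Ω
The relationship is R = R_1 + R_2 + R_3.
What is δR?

Sums and differences: (δR)² = Σ (cᵢ δxᵢ)².
  (δR_1)² = 62.4;  (δR_2)² = 7740;  (δR_3)² = 6080
δR = √(13900) = 118 Ω

118 Ω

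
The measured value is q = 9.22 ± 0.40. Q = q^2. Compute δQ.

7.38

Q ∝ q^2, so δQ/Q = |2| · δq/q = 2 × 0.0434 = 0.0868.
Q = 85.0, so δQ = 0.0868 × 85.0 = 7.38.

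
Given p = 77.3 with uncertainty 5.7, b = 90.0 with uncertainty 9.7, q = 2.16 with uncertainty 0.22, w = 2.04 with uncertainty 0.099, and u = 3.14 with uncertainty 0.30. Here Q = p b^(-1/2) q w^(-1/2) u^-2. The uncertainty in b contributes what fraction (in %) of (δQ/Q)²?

5.20%

(δQ/Q)² = (1·δp/p)² + (−½·δb/b)² + (1·δq/q)² + (−½·δw/w)² + (-2·δu/u)²
  p term: (1×0.0737)² = 0.00544
  b term: (-0.5×0.108)² = 0.00290
  q term: (1×0.102)² = 0.0104
  w term: (-0.5×0.0485)² = 0.000589
  u term: (-2×0.0955)² = 0.0365
Total = 0.0558. Share from b = 0.00290/0.0558 = 0.0520.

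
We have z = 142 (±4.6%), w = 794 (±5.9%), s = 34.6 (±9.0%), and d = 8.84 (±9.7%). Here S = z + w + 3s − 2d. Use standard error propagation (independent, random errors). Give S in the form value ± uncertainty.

Absolute uncertainties add in quadrature for a linear combination:
  (δz)² = 42.7;  (δw)² = 2190;  (3·δs)² = 87.3;  (2·δd)² = 2.94
δS = √(2330) = 48.2
S = 1020.

1020 ± 48.2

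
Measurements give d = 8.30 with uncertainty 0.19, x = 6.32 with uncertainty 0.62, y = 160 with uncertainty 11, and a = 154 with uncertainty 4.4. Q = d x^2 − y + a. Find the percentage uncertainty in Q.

Let p = d·x^2 = 332. δp/p = √((1·δd/d)² + (2·δx/x)²) = √(0.000524 + 0.0385) = 0.198, so δp = 65.5.
Q = p − y + a: δQ = √(δp² + δy² + δa²) = √(4290 + 121 + 19.4) = 66.5
Q = 326, so δQ/Q = 66.5/326 = 0.204.

20.4%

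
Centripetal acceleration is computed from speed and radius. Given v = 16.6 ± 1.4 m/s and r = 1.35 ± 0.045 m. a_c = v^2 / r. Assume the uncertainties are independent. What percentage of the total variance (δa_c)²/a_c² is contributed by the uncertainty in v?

(δa_c/a_c)² = (2·δv/v)² + (-1·δr/r)²
  v term: (2×0.0843)² = 0.0285
  r term: (-1×0.0333)² = 0.00111
Total = 0.0296. Share from v = 0.0285/0.0296 = 0.962.

96.2%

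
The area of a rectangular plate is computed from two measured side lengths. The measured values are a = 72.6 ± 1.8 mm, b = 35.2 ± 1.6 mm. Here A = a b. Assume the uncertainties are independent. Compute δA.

Products/powers → add relative errors in quadrature, weighted by exponent:
  (1·δa/a)² = (1×0.0248)² = 0.000615;  (1·δb/b)² = (1×0.0455)² = 0.00207
δA/A = √(0.00268) = 0.0518
A = 2560 mm^2, so δA = 0.0518 × 2560 = 132 mm^2.

132 mm^2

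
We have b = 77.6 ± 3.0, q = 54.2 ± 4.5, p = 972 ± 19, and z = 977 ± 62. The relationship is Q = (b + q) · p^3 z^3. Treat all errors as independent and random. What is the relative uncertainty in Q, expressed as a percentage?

20.3%

Let u = b + q = 132. δu = √(δb² + δq²) = √(9.00 + 20.2) = 5.41, so δu/u = 0.0410.
Q is then a monomial in u, p, z:
δQ/Q = √((δu/u)² + (3·δp/p)² + (3·δz/z)²) = √(0.00168 + 0.00344 + 0.0362) = 0.203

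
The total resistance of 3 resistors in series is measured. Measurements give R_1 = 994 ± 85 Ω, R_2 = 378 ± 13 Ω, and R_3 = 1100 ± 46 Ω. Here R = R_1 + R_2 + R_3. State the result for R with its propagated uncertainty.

2470 ± 97.5 Ω

Sums and differences: (δR)² = Σ (cᵢ δxᵢ)².
  (δR_1)² = 7220;  (δR_2)² = 169;  (δR_3)² = 2120
δR = √(9510) = 97.5 Ω
R = 2470 Ω.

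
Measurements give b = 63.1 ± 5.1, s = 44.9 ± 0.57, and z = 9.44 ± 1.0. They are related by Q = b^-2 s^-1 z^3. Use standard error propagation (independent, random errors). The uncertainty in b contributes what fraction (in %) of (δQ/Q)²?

20.5%

(δQ/Q)² = (-2·δb/b)² + (-1·δs/s)² + (3·δz/z)²
  b term: (-2×0.0808)² = 0.0261
  s term: (-1×0.0127)² = 0.000161
  z term: (3×0.106)² = 0.101
Total = 0.127. Share from b = 0.0261/0.127 = 0.205.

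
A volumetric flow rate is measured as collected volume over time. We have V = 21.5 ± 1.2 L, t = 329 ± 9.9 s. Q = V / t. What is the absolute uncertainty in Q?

Since Q is a product/quotient, work with relative uncertainties:
  (1·δV/V)² = (1×0.0558)² = 0.00312;  (-1·δt/t)² = (-1×0.0301)² = 0.000905
δQ/Q = √(0.00402) = 0.0634
Q = 0.0653 L/s, so δQ = 0.0634 × 0.0653 = 0.00414 L/s.

0.00414 L/s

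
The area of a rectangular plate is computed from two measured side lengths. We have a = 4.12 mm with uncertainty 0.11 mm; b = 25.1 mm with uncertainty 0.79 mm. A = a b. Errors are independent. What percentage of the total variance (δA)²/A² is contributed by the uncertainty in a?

(δA/A)² = (1·δa/a)² + (1·δb/b)²
  a term: (1×0.0267)² = 0.000713
  b term: (1×0.0315)² = 0.000991
Total = 0.00170. Share from a = 0.000713/0.00170 = 0.418.

41.8%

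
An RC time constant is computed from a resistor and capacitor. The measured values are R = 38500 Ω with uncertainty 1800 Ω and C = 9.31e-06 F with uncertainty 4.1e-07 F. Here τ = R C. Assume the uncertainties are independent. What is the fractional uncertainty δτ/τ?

0.0642

Products/powers → add relative errors in quadrature, weighted by exponent:
  (1·δR/R)² = (1×0.0468)² = 0.00219;  (1·δC/C)² = (1×0.0440)² = 0.00194
δτ/τ = √(0.00413) = 0.0642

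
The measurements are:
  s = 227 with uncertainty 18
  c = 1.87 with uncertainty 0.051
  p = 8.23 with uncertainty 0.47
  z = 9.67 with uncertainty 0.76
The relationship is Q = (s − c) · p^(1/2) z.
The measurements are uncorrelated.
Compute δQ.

723

Let u = s − c = 225. δu = √(δs² + δc²) = √(324 + 0.00260) = 18.0, so δu/u = 0.0800.
Q is then a monomial in u, p, z:
δQ/Q = √((δu/u)² + (½·δp/p)² + (1·δz/z)²) = √(0.00639 + 0.000815 + 0.00618) = 0.116
Q = 6250, so δQ = 0.116 × 6250 = 723.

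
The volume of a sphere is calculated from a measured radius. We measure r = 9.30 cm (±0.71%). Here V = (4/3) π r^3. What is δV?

71.8 cm^3

V ∝ r^3, so δV/V = |3| · δr/r = 3 × 0.00710 = 0.0213.
V = 3370 cm^3, so δV = 0.0213 × 3370 = 71.8 cm^3.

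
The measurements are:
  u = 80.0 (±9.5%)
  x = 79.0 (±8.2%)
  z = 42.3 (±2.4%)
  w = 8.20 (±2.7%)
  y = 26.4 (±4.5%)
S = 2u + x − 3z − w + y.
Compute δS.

Absolute uncertainties add in quadrature for a linear combination:
  (2·δu)² = 231;  (δx)² = 42.0;  (3·δz)² = 9.28;  (δw)² = 0.0490;  (δy)² = 1.41
δS = √(284) = 16.8

16.8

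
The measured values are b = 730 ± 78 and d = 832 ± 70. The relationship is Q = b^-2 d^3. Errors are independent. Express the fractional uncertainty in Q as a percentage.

33.1%

Since Q is a product/quotient, work with relative uncertainties:
  (-2·δb/b)² = (-2×0.107)² = 0.0457;  (3·δd/d)² = (3×0.0841)² = 0.0637
δQ/Q = √(0.109) = 0.331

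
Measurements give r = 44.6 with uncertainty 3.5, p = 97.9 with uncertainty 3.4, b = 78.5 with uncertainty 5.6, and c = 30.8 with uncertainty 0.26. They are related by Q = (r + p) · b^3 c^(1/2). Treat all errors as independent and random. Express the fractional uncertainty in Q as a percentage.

Let u = r + p = 142. δu = √(δr² + δp²) = √(12.2 + 11.6) = 4.88, so δu/u = 0.0342.
Q is then a monomial in u, b, c:
δQ/Q = √((δu/u)² + (3·δb/b)² + (½·δc/c)²) = √(0.00117 + 0.0458 + 1.78e-05) = 0.217

21.7%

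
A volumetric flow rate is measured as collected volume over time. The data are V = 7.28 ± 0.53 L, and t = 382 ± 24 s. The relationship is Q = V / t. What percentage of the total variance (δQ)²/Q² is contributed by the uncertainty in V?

(δQ/Q)² = (1·δV/V)² + (-1·δt/t)²
  V term: (1×0.0728)² = 0.00530
  t term: (-1×0.0628)² = 0.00395
Total = 0.00925. Share from V = 0.00530/0.00925 = 0.573.

57.3%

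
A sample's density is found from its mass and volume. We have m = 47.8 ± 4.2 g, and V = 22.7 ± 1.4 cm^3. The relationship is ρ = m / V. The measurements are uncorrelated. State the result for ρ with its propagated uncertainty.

Products/powers → add relative errors in quadrature, weighted by exponent:
  (1·δm/m)² = (1×0.0879)² = 0.00772;  (-1·δV/V)² = (-1×0.0617)² = 0.00380
δρ/ρ = √(0.0115) = 0.107
ρ = 2.11 g/cm^3, so δρ = 0.107 × 2.11 = 0.226 g/cm^3.

2.11 ± 0.226 g/cm^3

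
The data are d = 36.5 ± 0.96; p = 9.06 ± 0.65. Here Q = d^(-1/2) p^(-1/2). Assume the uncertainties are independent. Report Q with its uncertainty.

Relative error in a monomial: (δQ/Q)² = Σ (nᵢ · δxᵢ/xᵢ)².
  (−½·δd/d)² = (-0.5×0.0263)² = 0.000173;  (−½·δp/p)² = (-0.5×0.0717)² = 0.00129
δQ/Q = √(0.00146) = 0.0382
Q = 0.0550, so δQ = 0.0382 × 0.0550 = 0.00210.

0.0550 ± 0.00210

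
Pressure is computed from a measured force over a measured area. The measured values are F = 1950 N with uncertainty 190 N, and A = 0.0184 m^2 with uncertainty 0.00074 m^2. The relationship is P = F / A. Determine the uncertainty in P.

11200 Pa

Relative error in a monomial: (δP/P)² = Σ (nᵢ · δxᵢ/xᵢ)².
  (1·δF/F)² = (1×0.0974)² = 0.00949;  (-1·δA/A)² = (-1×0.0402)² = 0.00162
δP/P = √(0.0111) = 0.105
P = 1.06e+05 Pa, so δP = 0.105 × 1.06e+05 = 11200 Pa.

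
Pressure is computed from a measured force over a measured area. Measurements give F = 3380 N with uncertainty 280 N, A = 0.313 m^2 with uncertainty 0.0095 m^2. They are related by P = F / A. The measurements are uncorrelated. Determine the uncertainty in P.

Each factor contributes (exponent × relative error)² to (δP/P)²:
  (1·δF/F)² = (1×0.0828)² = 0.00686;  (-1·δA/A)² = (-1×0.0304)² = 0.000921
δP/P = √(0.00778) = 0.0882
P = 10800 Pa, so δP = 0.0882 × 10800 = 953 Pa.

953 Pa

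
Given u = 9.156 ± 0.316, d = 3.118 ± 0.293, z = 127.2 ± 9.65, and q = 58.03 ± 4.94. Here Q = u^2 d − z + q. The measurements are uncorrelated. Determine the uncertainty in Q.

32.3

Let p = u^2·d = 261.4. δp/p = √((2·δu/u)² + (1·δd/d)²) = √(0.00476 + 0.00883) = 0.117, so δp = 30.5.
Q = p − z + q: δQ = √(δp² + δz² + δq²) = √(929 + 93.1 + 24.4) = 32.3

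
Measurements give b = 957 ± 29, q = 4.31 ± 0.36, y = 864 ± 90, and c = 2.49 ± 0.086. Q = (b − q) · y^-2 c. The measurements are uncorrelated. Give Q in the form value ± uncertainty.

Let u = b − q = 953. δu = √(δb² + δq²) = √(841 + 0.130) = 29.0, so δu/u = 0.0304.
Q is then a monomial in u, y, c:
δQ/Q = √((δu/u)² + (-2·δy/y)² + (1·δc/c)²) = √(0.000927 + 0.0434 + 0.00119) = 0.213
Q = 0.00318, so δQ = 0.213 × 0.00318 = 0.000678.

0.00318 ± 0.000678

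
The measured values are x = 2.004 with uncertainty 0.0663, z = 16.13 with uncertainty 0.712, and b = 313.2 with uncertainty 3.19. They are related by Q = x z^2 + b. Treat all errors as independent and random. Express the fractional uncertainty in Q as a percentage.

Let p = x·z^2 = 521.4. δp/p = √((1·δx/x)² + (2·δz/z)²) = √(0.00109 + 0.00779) = 0.0943, so δp = 49.2.
Q = p + b: δQ = √(δp² + δb²) = √(2420 + 10.2) = 49.3
Q = 834.6, so δQ/Q = 49.3/834.6 = 0.0590.

5.90%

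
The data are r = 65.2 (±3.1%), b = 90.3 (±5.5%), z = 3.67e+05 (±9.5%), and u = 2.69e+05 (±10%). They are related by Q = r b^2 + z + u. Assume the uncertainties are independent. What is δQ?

Let p = r·b^2 = 5.32e+05. δp/p = √((1·δr/r)² + (2·δb/b)²) = √(0.000961 + 0.0121) = 0.114, so δp = 60800.
Q = p + z + u: δQ = √(δp² + δz² + δu²) = √(3.69e+09 + 1.22e+09 + 7.24e+08) = 75000

75000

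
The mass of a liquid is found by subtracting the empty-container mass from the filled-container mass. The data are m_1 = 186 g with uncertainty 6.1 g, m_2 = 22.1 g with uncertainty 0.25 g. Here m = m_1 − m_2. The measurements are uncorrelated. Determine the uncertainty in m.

6.11 g

Sums and differences: (δm)² = Σ (cᵢ δxᵢ)².
  (δm_1)² = 37.2;  (δm_2)² = 0.0625
δm = √(37.3) = 6.11 g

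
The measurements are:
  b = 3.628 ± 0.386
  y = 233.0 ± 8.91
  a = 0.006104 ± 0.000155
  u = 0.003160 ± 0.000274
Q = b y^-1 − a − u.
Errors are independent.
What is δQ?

0.00179

Let p = b·y^-1 = 0.01557. δp/p = √((1·δb/b)² + (-1·δy/y)²) = √(0.0113 + 0.00146) = 0.113, so δp = 0.00176.
Q = p − a − u: δQ = √(δp² + δa² + δu²) = √(3.1e-06 + 2.4e-08 + 7.51e-08) = 0.00179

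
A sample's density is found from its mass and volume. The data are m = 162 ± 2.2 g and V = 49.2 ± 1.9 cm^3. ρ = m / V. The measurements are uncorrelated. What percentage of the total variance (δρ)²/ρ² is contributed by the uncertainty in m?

11.0%

(δρ/ρ)² = (1·δm/m)² + (-1·δV/V)²
  m term: (1×0.0136)² = 0.000184
  V term: (-1×0.0386)² = 0.00149
Total = 0.00168. Share from m = 0.000184/0.00168 = 0.110.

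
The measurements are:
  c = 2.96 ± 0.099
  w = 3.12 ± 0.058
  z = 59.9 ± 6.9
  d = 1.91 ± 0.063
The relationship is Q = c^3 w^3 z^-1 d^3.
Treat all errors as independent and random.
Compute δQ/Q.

Products/powers → add relative errors in quadrature, weighted by exponent:
  (3·δc/c)² = (3×0.0334)² = 0.0101;  (3·δw/w)² = (3×0.0186)² = 0.00311;  (-1·δz/z)² = (-1×0.115)² = 0.0133;  (3·δd/d)² = (3×0.0330)² = 0.00979
δQ/Q = √(0.0362) = 0.190

0.190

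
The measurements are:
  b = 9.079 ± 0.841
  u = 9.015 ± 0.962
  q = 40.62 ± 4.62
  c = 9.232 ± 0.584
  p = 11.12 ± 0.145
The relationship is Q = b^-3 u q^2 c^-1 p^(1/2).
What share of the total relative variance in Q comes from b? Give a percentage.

(δQ/Q)² = (-3·δb/b)² + (1·δu/u)² + (2·δq/q)² + (-1·δc/c)² + (½·δp/p)²
  b term: (-3×0.0926)² = 0.0772
  u term: (1×0.107)² = 0.0114
  q term: (2×0.114)² = 0.0517
  c term: (-1×0.0633)² = 0.00400
  p term: (0.5×0.0130)² = 4.25e-05
Total = 0.144. Share from b = 0.0772/0.144 = 0.535.

53.5%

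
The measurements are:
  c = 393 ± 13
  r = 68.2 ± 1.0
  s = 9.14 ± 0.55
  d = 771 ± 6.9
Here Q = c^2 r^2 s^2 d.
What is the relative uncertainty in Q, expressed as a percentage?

For a monomial Q ∝ c^2, r^2, s^2, d, fractional errors add in quadrature:
  (2·δc/c)² = (2×0.0331)² = 0.00438;  (2·δr/r)² = (2×0.0147)² = 0.000860;  (2·δs/s)² = (2×0.0602)² = 0.0145;  (1·δd/d)² = (1×0.00895)² = 8.01e-05
δQ/Q = √(0.0198) = 0.141

14.1%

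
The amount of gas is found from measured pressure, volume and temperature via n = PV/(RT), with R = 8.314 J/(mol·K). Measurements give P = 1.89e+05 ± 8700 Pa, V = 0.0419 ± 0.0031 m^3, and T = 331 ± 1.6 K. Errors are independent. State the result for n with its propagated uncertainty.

For a monomial n ∝ P, V, T^-1, fractional errors add in quadrature:
  (1·δP/P)² = (1×0.0460)² = 0.00212;  (1·δV/V)² = (1×0.0740)² = 0.00547;  (-1·δT/T)² = (-1×0.00483)² = 2.34e-05
δn/n = √(0.00762) = 0.0873
n = 2.88 mol, so δn = 0.0873 × 2.88 = 0.251 mol.

2.88 ± 0.251 mol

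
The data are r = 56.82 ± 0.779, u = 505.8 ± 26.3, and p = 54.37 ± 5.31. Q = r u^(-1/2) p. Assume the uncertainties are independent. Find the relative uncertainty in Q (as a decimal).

0.102

Q is a product of powers, so relative uncertainties combine in quadrature:
  (1·δr/r)² = (1×0.0137)² = 0.000188;  (−½·δu/u)² = (-0.5×0.0520)² = 0.000676;  (1·δp/p)² = (1×0.0977)² = 0.00954
δQ/Q = √(0.0104) = 0.102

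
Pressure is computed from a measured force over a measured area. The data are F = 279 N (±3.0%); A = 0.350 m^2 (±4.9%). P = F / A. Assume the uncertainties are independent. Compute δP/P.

Each factor contributes (exponent × relative error)² to (δP/P)²:
  (1·δF/F)² = (1×0.0300)² = 0.000900;  (-1·δA/A)² = (-1×0.0490)² = 0.00240
δP/P = √(0.00330) = 0.0575

0.0575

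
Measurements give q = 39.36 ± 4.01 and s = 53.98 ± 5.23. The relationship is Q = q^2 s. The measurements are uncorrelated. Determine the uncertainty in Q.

For a monomial Q ∝ q^2, s, fractional errors add in quadrature:
  (2·δq/q)² = (2×0.102)² = 0.0415;  (1·δs/s)² = (1×0.0969)² = 0.00939
δQ/Q = √(0.0509) = 0.226
Q = 83630, so δQ = 0.226 × 83630 = 18900.

18900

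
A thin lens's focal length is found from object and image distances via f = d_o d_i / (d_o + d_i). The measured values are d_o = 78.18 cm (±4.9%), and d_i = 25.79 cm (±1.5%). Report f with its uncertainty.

∂f/∂d_o = (d_i/(d_o+d_i))² = 0.0615;  ∂f/∂d_i = (d_o/(d_o+d_i))² = 0.565
δf = √((∂f/∂d_o · δd_o)² + (∂f/∂d_i · δd_i)²) = √(0.0556 + 0.0478) = 0.322 cm
f = 19.39 cm.

19.39 ± 0.322 cm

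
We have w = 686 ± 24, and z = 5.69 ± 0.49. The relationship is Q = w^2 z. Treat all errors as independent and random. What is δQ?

For a monomial Q ∝ w^2, z, fractional errors add in quadrature:
  (2·δw/w)² = (2×0.0350)² = 0.00490;  (1·δz/z)² = (1×0.0861)² = 0.00742
δQ/Q = √(0.0123) = 0.111
Q = 2.68e+06, so δQ = 0.111 × 2.68e+06 = 2.97e+05.

2.97e+05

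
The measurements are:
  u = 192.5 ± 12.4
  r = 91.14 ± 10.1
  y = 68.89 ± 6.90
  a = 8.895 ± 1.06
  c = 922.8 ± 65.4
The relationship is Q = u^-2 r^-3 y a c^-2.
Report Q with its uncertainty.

(2.565 ± 1.06) × 10^-14

Relative error in a monomial: (δQ/Q)² = Σ (nᵢ · δxᵢ/xᵢ)².
  (-2·δu/u)² = (-2×0.0644)² = 0.0166;  (-3·δr/r)² = (-3×0.111)² = 0.111;  (1·δy/y)² = (1×0.100)² = 0.0100;  (1·δa/a)² = (1×0.119)² = 0.0142;  (-2·δc/c)² = (-2×0.0709)² = 0.0201
δQ/Q = √(0.171) = 0.414
Q = 2.565e-14, so δQ = 0.414 × 2.565e-14 = 1.06e-14.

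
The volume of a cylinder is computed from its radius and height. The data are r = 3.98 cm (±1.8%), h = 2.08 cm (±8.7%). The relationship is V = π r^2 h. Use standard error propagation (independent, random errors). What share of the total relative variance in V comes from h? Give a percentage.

85.4%

(δV/V)² = (2·δr/r)² + (1·δh/h)²
  r term: (2×0.0180)² = 0.00130
  h term: (1×0.0870)² = 0.00757
Total = 0.00886. Share from h = 0.00757/0.00886 = 0.854.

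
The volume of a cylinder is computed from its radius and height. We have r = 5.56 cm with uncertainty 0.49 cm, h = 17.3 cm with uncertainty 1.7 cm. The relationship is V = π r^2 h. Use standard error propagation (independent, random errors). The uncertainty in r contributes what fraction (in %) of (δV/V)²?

76.3%

(δV/V)² = (2·δr/r)² + (1·δh/h)²
  r term: (2×0.0881)² = 0.0311
  h term: (1×0.0983)² = 0.00966
Total = 0.0407. Share from r = 0.0311/0.0407 = 0.763.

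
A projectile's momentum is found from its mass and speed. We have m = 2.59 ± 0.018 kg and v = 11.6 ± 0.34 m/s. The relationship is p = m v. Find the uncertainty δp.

0.905 kg·m/s

Products/powers → add relative errors in quadrature, weighted by exponent:
  (1·δm/m)² = (1×0.00695)² = 4.83e-05;  (1·δv/v)² = (1×0.0293)² = 0.000859
δp/p = √(0.000907) = 0.0301
p = 30.0 kg·m/s, so δp = 0.0301 × 30.0 = 0.905 kg·m/s.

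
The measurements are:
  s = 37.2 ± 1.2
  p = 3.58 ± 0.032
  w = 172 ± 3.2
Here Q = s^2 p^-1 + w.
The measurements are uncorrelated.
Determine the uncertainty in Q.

Let h = s^2·p^-1 = 387. δh/h = √((2·δs/s)² + (-1·δp/p)²) = √(0.00416 + 7.99e-05) = 0.0651, so δh = 25.2.
Q = h + w: δQ = √(δh² + δw²) = √(634 + 10.2) = 25.4

25.4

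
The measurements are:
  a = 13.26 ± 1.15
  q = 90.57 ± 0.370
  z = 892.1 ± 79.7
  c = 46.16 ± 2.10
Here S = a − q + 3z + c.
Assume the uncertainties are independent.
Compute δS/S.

Sums and differences: (δS)² = Σ (cᵢ δxᵢ)².
  (δa)² = 1.32;  (δq)² = 0.137;  (3·δz)² = 57200;  (δc)² = 4.41
δS = √(57200) = 239
S = 2645, so δS/S = 239/2645 = 0.0904.

0.0904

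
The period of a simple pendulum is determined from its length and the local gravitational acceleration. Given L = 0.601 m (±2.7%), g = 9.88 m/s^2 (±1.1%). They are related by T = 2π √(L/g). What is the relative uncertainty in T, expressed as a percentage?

Each factor contributes (exponent × relative error)² to (δT/T)²:
  (½·δL/L)² = (0.5×0.0270)² = 0.000182;  (−½·δg/g)² = (-0.5×0.0110)² = 3.03e-05
δT/T = √(0.000213) = 0.0146

1.46%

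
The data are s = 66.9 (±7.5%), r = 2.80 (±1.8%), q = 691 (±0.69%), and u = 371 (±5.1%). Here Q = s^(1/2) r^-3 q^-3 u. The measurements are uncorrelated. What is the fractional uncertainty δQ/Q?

0.0857

Since Q is a product/quotient, work with relative uncertainties:
  (½·δs/s)² = (0.5×0.0750)² = 0.00141;  (-3·δr/r)² = (-3×0.0180)² = 0.00292;  (-3·δq/q)² = (-3×0.00690)² = 0.000428;  (1·δu/u)² = (1×0.0510)² = 0.00260
δQ/Q = √(0.00735) = 0.0857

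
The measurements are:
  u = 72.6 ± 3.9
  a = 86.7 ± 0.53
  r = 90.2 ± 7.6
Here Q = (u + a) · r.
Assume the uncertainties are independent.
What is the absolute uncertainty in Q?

Let w = u + a = 159. δw = √(δu² + δa²) = √(15.2 + 0.281) = 3.94, so δw/w = 0.0247.
Q is then a monomial in w, r:
δQ/Q = √((δw/w)² + (1·δr/r)²) = √(0.000610 + 0.00710) = 0.0878
Q = 14400, so δQ = 0.0878 × 14400 = 1260.

1260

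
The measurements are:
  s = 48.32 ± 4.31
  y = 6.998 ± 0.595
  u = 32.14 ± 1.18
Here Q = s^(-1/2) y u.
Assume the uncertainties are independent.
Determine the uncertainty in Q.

3.33

Since Q is a product/quotient, work with relative uncertainties:
  (−½·δs/s)² = (-0.5×0.0892)² = 0.00199;  (1·δy/y)² = (1×0.0850)² = 0.00723;  (1·δu/u)² = (1×0.0367)² = 0.00135
δQ/Q = √(0.0106) = 0.103
Q = 32.36, so δQ = 0.103 × 32.36 = 3.33.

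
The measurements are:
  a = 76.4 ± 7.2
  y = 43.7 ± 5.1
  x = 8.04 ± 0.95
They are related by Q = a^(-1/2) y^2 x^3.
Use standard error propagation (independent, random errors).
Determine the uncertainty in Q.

Each factor contributes (exponent × relative error)² to (δQ/Q)²:
  (−½·δa/a)² = (-0.5×0.0942)² = 0.00222;  (2·δy/y)² = (2×0.117)² = 0.0545;  (3·δx/x)² = (3×0.118)² = 0.126
δQ/Q = √(0.182) = 0.427
Q = 1.14e+05, so δQ = 0.427 × 1.14e+05 = 48500.

48500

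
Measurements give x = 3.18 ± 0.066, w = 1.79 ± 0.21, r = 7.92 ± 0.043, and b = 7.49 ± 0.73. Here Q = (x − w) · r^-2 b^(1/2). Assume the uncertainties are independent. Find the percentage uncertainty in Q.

Let u = x − w = 1.39. δu = √(δx² + δw²) = √(0.00436 + 0.0441) = 0.220, so δu/u = 0.158.
Q is then a monomial in u, r, b:
δQ/Q = √((δu/u)² + (-2·δr/r)² + (½·δb/b)²) = √(0.0251 + 0.000118 + 0.00237) = 0.166

16.6%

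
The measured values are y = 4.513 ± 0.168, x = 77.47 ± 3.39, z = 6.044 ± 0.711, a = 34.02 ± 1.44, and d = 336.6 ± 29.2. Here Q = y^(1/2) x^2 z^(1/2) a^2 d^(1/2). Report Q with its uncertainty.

(6.656 ± 0.953) × 10^8

Q is a product of powers, so relative uncertainties combine in quadrature:
  (½·δy/y)² = (0.5×0.0372)² = 0.000346;  (2·δx/x)² = (2×0.0438)² = 0.00766;  (½·δz/z)² = (0.5×0.118)² = 0.00346;  (2·δa/a)² = (2×0.0423)² = 0.00717;  (½·δd/d)² = (0.5×0.0867)² = 0.00188
δQ/Q = √(0.0205) = 0.143
Q = 6.656e+08, so δQ = 0.143 × 6.656e+08 = 9.53e+07.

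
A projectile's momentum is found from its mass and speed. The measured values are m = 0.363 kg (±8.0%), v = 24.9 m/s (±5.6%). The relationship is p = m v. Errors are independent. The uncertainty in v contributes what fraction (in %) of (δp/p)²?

(δp/p)² = (1·δm/m)² + (1·δv/v)²
  m term: (1×0.0800)² = 0.00640
  v term: (1×0.0560)² = 0.00314
Total = 0.00954. Share from v = 0.00314/0.00954 = 0.329.

32.9%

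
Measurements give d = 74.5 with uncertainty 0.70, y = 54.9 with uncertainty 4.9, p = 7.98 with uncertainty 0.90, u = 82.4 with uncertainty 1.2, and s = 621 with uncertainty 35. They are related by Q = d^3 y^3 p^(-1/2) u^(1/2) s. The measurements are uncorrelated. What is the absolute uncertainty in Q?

Since Q is a product/quotient, work with relative uncertainties:
  (3·δd/d)² = (3×0.00940)² = 0.000795;  (3·δy/y)² = (3×0.0893)² = 0.0717;  (−½·δp/p)² = (-0.5×0.113)² = 0.00318;  (½·δu/u)² = (0.5×0.0146)² = 5.3e-05;  (1·δs/s)² = (1×0.0564)² = 0.00318
δQ/Q = √(0.0789) = 0.281
Q = 1.37e+14, so δQ = 0.281 × 1.37e+14 = 3.84e+13.

3.84e+13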